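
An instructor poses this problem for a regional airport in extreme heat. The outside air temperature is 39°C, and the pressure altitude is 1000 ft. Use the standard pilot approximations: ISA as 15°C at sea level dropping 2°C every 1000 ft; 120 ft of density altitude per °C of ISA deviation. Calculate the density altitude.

ISA temperature at 1000 ft = 15 − 2 × (1000/1000) = 13°C.
ISA deviation = 39 − 13 = +26°C.
Density altitude = 1000 + 120 × (26) = 1000 + (+3120) = 4120 ft.

4120 ft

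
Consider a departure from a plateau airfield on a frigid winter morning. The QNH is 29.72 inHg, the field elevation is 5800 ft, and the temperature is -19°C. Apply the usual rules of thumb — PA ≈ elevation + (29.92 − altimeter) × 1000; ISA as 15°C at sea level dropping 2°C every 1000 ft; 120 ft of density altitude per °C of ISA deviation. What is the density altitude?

Pressure altitude = 5800 + (29.92 − 29.72) × 1000 = 5800 + (+200) = 6000 ft.
ISA temperature at 6000 ft = 15 − 2 × (6000/1000) = 3°C.
ISA deviation = -19 − 3 = -22°C.
Density altitude = 6000 + 120 × (-22) = 3360 ft.

3360 ft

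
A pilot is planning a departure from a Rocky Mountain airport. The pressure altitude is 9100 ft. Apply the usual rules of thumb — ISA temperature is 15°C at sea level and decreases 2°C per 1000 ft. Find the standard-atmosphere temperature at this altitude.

ISA temperature = 15 − 2 × (9100/1000) = 15 − 18.2 = -3.2°C.

-3.2°C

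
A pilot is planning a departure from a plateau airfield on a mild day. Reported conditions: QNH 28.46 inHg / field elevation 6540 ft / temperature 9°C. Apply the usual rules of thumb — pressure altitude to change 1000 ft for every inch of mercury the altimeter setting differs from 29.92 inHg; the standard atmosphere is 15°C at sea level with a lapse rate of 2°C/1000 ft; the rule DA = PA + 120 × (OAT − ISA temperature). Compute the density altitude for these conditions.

Pressure altitude = 6540 + (29.92 − 28.46) × 1000 = 6540 + (+1460) = 8000 ft.
ISA temperature at 8000 ft = 15 − 2 × (8000/1000) = -1°C.
ISA deviation = 9 − (-1) = +10°C.
Density altitude = 8000 + 120 × (10) = 9200 ft.

9200 ft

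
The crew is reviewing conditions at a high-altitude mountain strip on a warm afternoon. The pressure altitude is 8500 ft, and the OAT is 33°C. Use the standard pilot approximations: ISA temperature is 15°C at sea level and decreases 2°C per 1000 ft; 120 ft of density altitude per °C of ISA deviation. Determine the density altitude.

ISA temperature at 8500 ft = 15 − 2 × (8500/1000) = -2°C.
ISA deviation = 33 − (-2) = +35°C.
Density altitude = 8500 + 120 × (35) = 8500 + (+4200) = 12700 ft.

12700 ft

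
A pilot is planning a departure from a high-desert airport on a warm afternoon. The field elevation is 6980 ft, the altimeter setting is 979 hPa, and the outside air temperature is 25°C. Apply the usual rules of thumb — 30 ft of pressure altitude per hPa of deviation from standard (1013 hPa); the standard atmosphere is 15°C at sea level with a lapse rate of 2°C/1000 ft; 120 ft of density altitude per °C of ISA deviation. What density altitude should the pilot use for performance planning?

11120 ft

Pressure altitude = 6980 + (1013 − 979) × 30 = 6980 + (+1020) = 8000 ft.
ISA temperature at 8000 ft = 15 − 2 × (8000/1000) = -1°C.
ISA deviation = 25 − (-1) = +26°C.
Density altitude = 8000 + 120 × (26) = 11120 ft.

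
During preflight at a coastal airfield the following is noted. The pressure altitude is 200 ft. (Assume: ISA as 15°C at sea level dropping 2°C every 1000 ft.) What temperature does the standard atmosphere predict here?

14.6°C

ISA temperature = 15 − 2 × (200/1000) = 15 − 0.4 = 14.6°C.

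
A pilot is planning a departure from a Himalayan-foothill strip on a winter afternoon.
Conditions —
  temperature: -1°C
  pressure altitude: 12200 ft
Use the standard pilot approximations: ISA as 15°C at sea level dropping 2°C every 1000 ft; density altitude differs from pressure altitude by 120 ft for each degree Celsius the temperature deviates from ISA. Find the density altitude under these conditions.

13208 ft

ISA temperature at 12200 ft = 15 − 2 × (12200/1000) = -9.4°C.
ISA deviation = -1 − (-9.4) = +8.4°C.
Density altitude = 12200 + 120 × (8.4) = 12200 + (+1008) = 13208 ft.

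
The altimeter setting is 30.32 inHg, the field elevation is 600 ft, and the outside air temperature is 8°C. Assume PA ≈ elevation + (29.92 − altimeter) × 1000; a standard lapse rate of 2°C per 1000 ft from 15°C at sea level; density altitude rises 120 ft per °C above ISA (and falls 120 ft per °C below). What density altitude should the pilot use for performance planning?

-592 ft

Pressure altitude = 600 + (29.92 − 30.32) × 1000 = 600 + (-400) = 200 ft.
ISA temperature at 200 ft = 15 − 2 × (200/1000) = 14.6°C.
ISA deviation = 8 − 14.6 = -6.6°C.
Density altitude = 200 + 120 × (-6.6) = -592 ft.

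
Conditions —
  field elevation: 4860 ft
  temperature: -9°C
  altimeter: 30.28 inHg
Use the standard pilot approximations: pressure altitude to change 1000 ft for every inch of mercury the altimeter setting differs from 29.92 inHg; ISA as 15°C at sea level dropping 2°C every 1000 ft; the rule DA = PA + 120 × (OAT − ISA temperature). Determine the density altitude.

Pressure altitude = 4860 + (29.92 − 30.28) × 1000 = 4860 + (-360) = 4500 ft.
ISA temperature at 4500 ft = 15 − 2 × (4500/1000) = 6°C.
ISA deviation = -9 − 6 = -15°C.
Density altitude = 4500 + 120 × (-15) = 2700 ft.

2700 ft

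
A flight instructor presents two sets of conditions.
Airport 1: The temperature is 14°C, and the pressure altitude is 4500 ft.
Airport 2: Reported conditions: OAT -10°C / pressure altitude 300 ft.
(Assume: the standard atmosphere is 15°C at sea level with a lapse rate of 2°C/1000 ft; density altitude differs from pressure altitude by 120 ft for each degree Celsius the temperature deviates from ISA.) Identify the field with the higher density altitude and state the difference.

Airport 1 by 8088 ft

Airport 1: ISA temp = 6°C, deviation +8°C, DA = 4500 + 120 × 8 = 5460 ft.
Airport 2: ISA temp = 14.4°C, deviation -24.4°C, DA = 300 + 120 × (-24.4) = -2628 ft.
Airport 1 is higher by 5460 − (-2628) = 8088 ft.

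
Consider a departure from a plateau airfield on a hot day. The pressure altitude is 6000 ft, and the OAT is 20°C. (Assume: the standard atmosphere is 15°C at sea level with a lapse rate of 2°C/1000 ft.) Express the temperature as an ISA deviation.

ISA+17°C

ISA temperature at 6000 ft = 15 − 2 × (6000/1000) = 3°C.
Deviation = OAT − ISA = 20 − 3 = +17°C.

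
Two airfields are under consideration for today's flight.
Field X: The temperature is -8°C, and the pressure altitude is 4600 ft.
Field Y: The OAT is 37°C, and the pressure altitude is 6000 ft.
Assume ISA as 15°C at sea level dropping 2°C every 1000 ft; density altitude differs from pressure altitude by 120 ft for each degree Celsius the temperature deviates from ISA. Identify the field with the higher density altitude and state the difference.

Field Y by 7136 ft

Field X: ISA temp = 5.8°C, deviation -13.8°C, DA = 4600 + 120 × (-13.8) = 2944 ft.
Field Y: ISA temp = 3°C, deviation +34°C, DA = 6000 + 120 × 34 = 10080 ft.
Field Y is higher by 10080 − 2944 = 7136 ft.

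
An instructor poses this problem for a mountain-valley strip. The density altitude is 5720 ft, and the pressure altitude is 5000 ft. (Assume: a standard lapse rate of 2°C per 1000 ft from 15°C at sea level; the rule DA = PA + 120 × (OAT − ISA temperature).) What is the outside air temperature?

11°C

Density altitude − pressure altitude = 5720 − 5000 = +720 ft.
At 120 ft/°C that is an ISA deviation of 720/120 = +6°C.
ISA temperature at 5000 ft = 15 − 2 × (5000/1000) = 5°C.
OAT = ISA + deviation = 5 + (+6) = 11°C.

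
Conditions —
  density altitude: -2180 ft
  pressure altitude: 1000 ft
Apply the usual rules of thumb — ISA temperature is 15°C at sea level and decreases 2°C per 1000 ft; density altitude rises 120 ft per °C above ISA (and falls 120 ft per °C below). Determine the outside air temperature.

Density altitude − pressure altitude = -2180 − 1000 = -3180 ft.
At 120 ft/°C that is an ISA deviation of -3180/120 = -26.5°C.
ISA temperature at 1000 ft = 15 − 2 × (1000/1000) = 13°C.
OAT = ISA + deviation = 13 + (-26.5) = -13.5°C.

-13.5°C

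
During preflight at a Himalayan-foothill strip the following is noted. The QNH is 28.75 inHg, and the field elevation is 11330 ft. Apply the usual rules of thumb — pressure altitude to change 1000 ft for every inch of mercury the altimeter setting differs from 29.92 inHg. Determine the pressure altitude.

Pressure correction = (29.92 − 28.75) × 1000 = +1170 ft.
Pressure altitude = 11330 + (+1170) = 12500 ft.

12500 ft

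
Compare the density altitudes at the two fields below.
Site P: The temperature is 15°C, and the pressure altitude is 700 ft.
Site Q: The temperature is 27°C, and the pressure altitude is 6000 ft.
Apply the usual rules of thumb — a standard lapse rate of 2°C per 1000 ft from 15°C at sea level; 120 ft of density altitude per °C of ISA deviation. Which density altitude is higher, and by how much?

Site Q by 8012 ft

Site P: ISA temp = 13.6°C, deviation +1.4°C, DA = 700 + 120 × 1.4 = 868 ft.
Site Q: ISA temp = 3°C, deviation +24°C, DA = 6000 + 120 × 24 = 8880 ft.
Site Q is higher by 8880 − 868 = 8012 ft.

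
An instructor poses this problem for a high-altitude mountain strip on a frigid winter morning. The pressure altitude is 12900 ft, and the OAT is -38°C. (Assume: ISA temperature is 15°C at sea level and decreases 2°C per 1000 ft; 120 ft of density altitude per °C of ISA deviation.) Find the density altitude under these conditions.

ISA temperature at 12900 ft = 15 − 2 × (12900/1000) = -10.8°C.
ISA deviation = -38 − (-10.8) = -27.2°C.
Density altitude = 12900 + 120 × (-27.2) = 12900 + (-3264) = 9636 ft.

9636 ft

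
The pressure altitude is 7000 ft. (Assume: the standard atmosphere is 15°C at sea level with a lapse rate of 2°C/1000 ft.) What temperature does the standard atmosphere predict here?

ISA temperature = 15 − 2 × (7000/1000) = 15 − 14 = 1°C.

1°C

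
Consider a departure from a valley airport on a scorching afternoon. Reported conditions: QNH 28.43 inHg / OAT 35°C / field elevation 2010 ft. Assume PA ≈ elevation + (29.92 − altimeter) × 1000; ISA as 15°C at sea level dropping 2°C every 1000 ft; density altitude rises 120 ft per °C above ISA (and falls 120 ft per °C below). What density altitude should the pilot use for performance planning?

6740 ft

Pressure altitude = 2010 + (29.92 − 28.43) × 1000 = 2010 + (+1490) = 3500 ft.
ISA temperature at 3500 ft = 15 − 2 × (3500/1000) = 8°C.
ISA deviation = 35 − 8 = +27°C.
Density altitude = 3500 + 120 × (27) = 6740 ft.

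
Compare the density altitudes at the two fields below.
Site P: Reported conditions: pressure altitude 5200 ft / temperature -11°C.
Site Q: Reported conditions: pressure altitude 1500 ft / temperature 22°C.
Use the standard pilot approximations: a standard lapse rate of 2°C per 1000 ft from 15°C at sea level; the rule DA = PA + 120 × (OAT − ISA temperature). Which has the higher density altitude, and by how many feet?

Site P by 628 ft

Site P: ISA temp = 4.6°C, deviation -15.6°C, DA = 5200 + 120 × (-15.6) = 3328 ft.
Site Q: ISA temp = 12°C, deviation +10°C, DA = 1500 + 120 × 10 = 2700 ft.
Site P is higher by 3328 − 2700 = 628 ft.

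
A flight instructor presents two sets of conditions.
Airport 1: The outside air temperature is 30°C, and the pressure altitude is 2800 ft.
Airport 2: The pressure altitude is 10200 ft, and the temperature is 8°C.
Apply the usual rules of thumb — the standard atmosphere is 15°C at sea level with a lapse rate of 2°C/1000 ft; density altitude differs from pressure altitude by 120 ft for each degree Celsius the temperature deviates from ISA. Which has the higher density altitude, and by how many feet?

Airport 2 by 6536 ft

Airport 1: ISA temp = 9.4°C, deviation +20.6°C, DA = 2800 + 120 × 20.6 = 5272 ft.
Airport 2: ISA temp = -5.4°C, deviation +13.4°C, DA = 10200 + 120 × 13.4 = 11808 ft.
Airport 2 is higher by 11808 − 5272 = 6536 ft.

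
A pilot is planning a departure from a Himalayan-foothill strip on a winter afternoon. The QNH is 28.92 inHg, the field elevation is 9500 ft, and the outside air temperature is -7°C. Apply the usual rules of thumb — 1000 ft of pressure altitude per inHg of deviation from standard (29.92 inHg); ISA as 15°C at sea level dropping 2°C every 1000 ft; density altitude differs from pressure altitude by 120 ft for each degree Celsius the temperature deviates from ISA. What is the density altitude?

10380 ft

Pressure altitude = 9500 + (29.92 − 28.92) × 1000 = 9500 + (+1000) = 10500 ft.
ISA temperature at 10500 ft = 15 − 2 × (10500/1000) = -6°C.
ISA deviation = -7 − (-6) = -1°C.
Density altitude = 10500 + 120 × (-1) = 10380 ft.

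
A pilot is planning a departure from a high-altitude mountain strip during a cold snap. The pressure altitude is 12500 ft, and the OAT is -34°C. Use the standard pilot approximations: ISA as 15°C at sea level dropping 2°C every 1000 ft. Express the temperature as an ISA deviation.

ISA temperature at 12500 ft = 15 − 2 × (12500/1000) = -10°C.
Deviation = OAT − ISA = -34 − (-10) = -24°C.

ISA-24°C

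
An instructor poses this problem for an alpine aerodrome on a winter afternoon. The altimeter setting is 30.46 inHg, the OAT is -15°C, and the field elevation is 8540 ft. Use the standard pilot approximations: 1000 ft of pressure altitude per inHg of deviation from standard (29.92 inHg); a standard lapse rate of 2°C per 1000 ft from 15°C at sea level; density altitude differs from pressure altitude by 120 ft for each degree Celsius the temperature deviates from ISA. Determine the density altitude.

Pressure altitude = 8540 + (29.92 − 30.46) × 1000 = 8540 + (-540) = 8000 ft.
ISA temperature at 8000 ft = 15 − 2 × (8000/1000) = -1°C.
ISA deviation = -15 − (-1) = -14°C.
Density altitude = 8000 + 120 × (-14) = 6320 ft.

6320 ft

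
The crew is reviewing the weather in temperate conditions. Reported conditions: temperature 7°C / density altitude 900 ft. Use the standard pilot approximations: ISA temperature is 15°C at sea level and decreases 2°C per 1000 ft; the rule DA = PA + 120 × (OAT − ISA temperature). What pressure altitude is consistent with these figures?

DA = PA + 120 × (OAT − (15 − 2·PA/1000)) = PA + 120·OAT − 1800 + 0.24·PA = 1.24·PA + 120·OAT − 1800.
So 1.24·PA = 900 − 120 × 7 + 1800 = 1860.
PA = 1860 / 1.24 = 1500 ft.

1500 ft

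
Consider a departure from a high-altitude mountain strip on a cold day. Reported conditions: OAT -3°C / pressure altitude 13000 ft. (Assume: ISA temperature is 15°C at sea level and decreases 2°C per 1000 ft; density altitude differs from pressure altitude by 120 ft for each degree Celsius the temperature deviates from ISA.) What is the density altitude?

13960 ft

ISA temperature at 13000 ft = 15 − 2 × (13000/1000) = -11°C.
ISA deviation = -3 − (-11) = +8°C.
Density altitude = 13000 + 120 × (8) = 13000 + (+960) = 13960 ft.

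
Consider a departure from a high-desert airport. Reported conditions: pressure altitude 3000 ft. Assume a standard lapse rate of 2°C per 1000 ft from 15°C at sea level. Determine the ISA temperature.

ISA temperature = 15 − 2 × (3000/1000) = 15 − 6 = 9°C.

9°C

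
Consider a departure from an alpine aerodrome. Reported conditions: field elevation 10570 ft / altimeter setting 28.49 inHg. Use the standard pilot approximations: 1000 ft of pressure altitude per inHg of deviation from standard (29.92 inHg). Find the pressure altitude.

Pressure correction = (29.92 − 28.49) × 1000 = +1430 ft.
Pressure altitude = 10570 + (+1430) = 12000 ft.

12000 ft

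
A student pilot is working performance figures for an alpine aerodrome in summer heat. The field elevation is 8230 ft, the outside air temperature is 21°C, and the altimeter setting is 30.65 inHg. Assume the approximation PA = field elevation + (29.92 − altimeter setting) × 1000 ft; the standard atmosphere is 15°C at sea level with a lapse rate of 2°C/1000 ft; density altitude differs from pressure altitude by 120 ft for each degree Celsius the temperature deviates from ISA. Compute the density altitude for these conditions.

Pressure altitude = 8230 + (29.92 − 30.65) × 1000 = 8230 + (-730) = 7500 ft.
ISA temperature at 7500 ft = 15 − 2 × (7500/1000) = 0°C.
ISA deviation = 21 − 0 = +21°C.
Density altitude = 7500 + 120 × (21) = 10020 ft.

10020 ft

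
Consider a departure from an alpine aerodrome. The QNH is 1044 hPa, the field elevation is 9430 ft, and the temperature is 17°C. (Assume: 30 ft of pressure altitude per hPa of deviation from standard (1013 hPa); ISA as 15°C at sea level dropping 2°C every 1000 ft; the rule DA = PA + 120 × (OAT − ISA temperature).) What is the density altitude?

10780 ft

Pressure altitude = 9430 + (1013 − 1044) × 30 = 9430 + (-930) = 8500 ft.
ISA temperature at 8500 ft = 15 − 2 × (8500/1000) = -2°C.
ISA deviation = 17 − (-2) = +19°C.
Density altitude = 8500 + 120 × (19) = 10780 ft.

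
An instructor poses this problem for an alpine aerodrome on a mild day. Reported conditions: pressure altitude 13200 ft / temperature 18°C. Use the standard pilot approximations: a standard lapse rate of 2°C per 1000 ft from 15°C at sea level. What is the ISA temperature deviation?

ISA+29.4°C

ISA temperature at 13200 ft = 15 − 2 × (13200/1000) = -11.4°C.
Deviation = OAT − ISA = 18 − (-11.4) = +29.4°C.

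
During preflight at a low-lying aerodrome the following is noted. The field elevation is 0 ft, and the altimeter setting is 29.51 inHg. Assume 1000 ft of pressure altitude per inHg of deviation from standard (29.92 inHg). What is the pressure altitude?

Pressure correction = (29.92 − 29.51) × 1000 = +410 ft.
Pressure altitude = 0 + (+410) = 410 ft.

410 ft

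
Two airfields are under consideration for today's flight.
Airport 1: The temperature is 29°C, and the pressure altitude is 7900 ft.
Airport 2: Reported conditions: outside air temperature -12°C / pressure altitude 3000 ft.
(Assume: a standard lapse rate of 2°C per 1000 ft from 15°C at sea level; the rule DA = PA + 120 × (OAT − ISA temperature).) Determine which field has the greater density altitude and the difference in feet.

Airport 1 by 10996 ft

Airport 1: ISA temp = -0.8°C, deviation +29.8°C, DA = 7900 + 120 × 29.8 = 11476 ft.
Airport 2: ISA temp = 9°C, deviation -21°C, DA = 3000 + 120 × (-21) = 480 ft.
Airport 1 is higher by 11476 − 480 = 10996 ft.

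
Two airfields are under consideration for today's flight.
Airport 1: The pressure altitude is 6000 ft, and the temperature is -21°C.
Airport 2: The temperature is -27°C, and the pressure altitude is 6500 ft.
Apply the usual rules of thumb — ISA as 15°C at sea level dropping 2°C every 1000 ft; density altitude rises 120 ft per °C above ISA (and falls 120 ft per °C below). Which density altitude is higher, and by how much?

Airport 1: ISA temp = 3°C, deviation -24°C, DA = 6000 + 120 × (-24) = 3120 ft.
Airport 2: ISA temp = 2°C, deviation -29°C, DA = 6500 + 120 × (-29) = 3020 ft.
Airport 1 is higher by 3120 − 3020 = 100 ft.

Airport 1 by 100 ft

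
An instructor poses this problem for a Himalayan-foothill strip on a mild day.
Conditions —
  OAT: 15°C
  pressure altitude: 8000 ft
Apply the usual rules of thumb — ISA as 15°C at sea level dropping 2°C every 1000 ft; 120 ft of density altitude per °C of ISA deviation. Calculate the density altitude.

9920 ft

ISA temperature at 8000 ft = 15 − 2 × (8000/1000) = -1°C.
ISA deviation = 15 − (-1) = +16°C.
Density altitude = 8000 + 120 × (16) = 8000 + (+1920) = 9920 ft.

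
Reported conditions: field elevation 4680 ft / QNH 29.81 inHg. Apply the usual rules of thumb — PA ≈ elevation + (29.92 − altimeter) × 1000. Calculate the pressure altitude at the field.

4790 ft

Pressure correction = (29.92 − 29.81) × 1000 = +110 ft.
Pressure altitude = 4680 + (+110) = 4790 ft.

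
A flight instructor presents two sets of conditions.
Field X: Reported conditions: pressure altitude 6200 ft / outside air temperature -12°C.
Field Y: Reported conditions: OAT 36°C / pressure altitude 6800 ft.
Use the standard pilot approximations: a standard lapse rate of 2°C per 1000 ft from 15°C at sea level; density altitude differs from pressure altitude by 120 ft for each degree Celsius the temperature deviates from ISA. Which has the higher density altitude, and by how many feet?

Field Y by 6504 ft

Field X: ISA temp = 2.6°C, deviation -14.6°C, DA = 6200 + 120 × (-14.6) = 4448 ft.
Field Y: ISA temp = 1.4°C, deviation +34.6°C, DA = 6800 + 120 × 34.6 = 10952 ft.
Field Y is higher by 10952 − 4448 = 6504 ft.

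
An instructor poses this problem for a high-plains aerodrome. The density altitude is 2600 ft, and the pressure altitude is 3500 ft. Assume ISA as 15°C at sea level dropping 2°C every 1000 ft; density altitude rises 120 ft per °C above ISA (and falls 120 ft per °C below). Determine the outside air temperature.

0.5°C

Density altitude − pressure altitude = 2600 − 3500 = -900 ft.
At 120 ft/°C that is an ISA deviation of -900/120 = -7.5°C.
ISA temperature at 3500 ft = 15 − 2 × (3500/1000) = 8°C.
OAT = ISA + deviation = 8 + (-7.5) = 0.5°C.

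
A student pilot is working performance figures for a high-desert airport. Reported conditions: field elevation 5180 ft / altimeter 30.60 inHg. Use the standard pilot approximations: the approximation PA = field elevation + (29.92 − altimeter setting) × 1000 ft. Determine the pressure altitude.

Pressure correction = (29.92 − 30.60) × 1000 = -680 ft.
Pressure altitude = 5180 + (-680) = 4500 ft.

4500 ft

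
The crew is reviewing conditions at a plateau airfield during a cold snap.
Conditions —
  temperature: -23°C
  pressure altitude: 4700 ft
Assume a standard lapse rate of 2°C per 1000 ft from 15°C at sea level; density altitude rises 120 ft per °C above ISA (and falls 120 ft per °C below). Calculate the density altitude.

ISA temperature at 4700 ft = 15 − 2 × (4700/1000) = 5.6°C.
ISA deviation = -23 − 5.6 = -28.6°C.
Density altitude = 4700 + 120 × (-28.6) = 4700 + (-3432) = 1268 ft.

1268 ft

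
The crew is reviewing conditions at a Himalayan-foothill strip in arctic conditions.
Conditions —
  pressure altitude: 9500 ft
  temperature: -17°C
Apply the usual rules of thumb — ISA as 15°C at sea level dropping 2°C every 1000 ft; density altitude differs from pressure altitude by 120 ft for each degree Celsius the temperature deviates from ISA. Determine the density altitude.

ISA temperature at 9500 ft = 15 − 2 × (9500/1000) = -4°C.
ISA deviation = -17 − (-4) = -13°C.
Density altitude = 9500 + 120 × (-13) = 9500 + (-1560) = 7940 ft.

7940 ft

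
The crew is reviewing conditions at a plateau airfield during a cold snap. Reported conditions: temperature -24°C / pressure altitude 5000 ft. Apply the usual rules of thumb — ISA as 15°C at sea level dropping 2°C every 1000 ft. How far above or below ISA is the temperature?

ISA temperature at 5000 ft = 15 − 2 × (5000/1000) = 5°C.
Deviation = OAT − ISA = -24 − 5 = -29°C.

ISA-29°C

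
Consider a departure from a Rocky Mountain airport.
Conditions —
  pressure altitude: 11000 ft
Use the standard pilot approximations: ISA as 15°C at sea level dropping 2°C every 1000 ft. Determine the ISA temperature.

-7°C

ISA temperature = 15 − 2 × (11000/1000) = 15 − 22 = -7°C.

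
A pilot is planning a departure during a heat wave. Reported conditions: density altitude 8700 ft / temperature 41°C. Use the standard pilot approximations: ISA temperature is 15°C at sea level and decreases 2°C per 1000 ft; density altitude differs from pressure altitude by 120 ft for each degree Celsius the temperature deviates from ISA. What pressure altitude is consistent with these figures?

4500 ft

DA = PA + 120 × (OAT − (15 − 2·PA/1000)) = PA + 120·OAT − 1800 + 0.24·PA = 1.24·PA + 120·OAT − 1800.
So 1.24·PA = 8700 − 120 × 41 + 1800 = 5580.
PA = 5580 / 1.24 = 4500 ft.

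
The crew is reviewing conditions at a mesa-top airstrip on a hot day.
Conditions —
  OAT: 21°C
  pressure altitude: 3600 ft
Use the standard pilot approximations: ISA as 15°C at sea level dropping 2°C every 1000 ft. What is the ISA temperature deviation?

ISA temperature at 3600 ft = 15 − 2 × (3600/1000) = 7.8°C.
Deviation = OAT − ISA = 21 − 7.8 = +13.2°C.

ISA+13.2°C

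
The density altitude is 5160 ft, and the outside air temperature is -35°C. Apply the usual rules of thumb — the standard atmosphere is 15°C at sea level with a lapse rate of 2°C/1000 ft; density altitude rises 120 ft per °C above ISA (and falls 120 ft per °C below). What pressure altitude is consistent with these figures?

9000 ft

DA = PA + 120 × (OAT − (15 − 2·PA/1000)) = PA + 120·OAT − 1800 + 0.24·PA = 1.24·PA + 120·OAT − 1800.
So 1.24·PA = 5160 − 120 × (-35) + 1800 = 11160.
PA = 11160 / 1.24 = 9000 ft.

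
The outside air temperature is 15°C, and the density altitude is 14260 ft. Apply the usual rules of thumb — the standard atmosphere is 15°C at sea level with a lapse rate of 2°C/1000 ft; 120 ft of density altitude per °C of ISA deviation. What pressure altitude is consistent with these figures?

DA = PA + 120 × (OAT − (15 − 2·PA/1000)) = PA + 120·OAT − 1800 + 0.24·PA = 1.24·PA + 120·OAT − 1800.
So 1.24·PA = 14260 − 120 × 15 + 1800 = 14260.
PA = 14260 / 1.24 = 11500 ft.

11500 ft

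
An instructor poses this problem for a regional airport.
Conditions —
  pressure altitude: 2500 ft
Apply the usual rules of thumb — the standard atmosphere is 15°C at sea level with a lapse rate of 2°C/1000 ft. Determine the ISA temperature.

10°C

ISA temperature = 15 − 2 × (2500/1000) = 15 − 5 = 10°C.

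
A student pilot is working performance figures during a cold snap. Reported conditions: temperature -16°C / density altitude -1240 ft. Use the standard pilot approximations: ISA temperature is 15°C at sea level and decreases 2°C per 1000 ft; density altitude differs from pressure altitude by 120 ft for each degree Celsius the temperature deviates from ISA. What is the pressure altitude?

DA = PA + 120 × (OAT − (15 − 2·PA/1000)) = PA + 120·OAT − 1800 + 0.24·PA = 1.24·PA + 120·OAT − 1800.
So 1.24·PA = -1240 − 120 × (-16) + 1800 = 2480.
PA = 2480 / 1.24 = 2000 ft.

2000 ft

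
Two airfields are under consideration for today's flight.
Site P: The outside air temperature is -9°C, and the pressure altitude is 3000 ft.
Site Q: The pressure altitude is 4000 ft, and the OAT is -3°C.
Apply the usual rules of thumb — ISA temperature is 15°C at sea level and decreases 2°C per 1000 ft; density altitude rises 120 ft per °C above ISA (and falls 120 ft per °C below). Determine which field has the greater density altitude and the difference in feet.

Site Q by 1960 ft

Site P: ISA temp = 9°C, deviation -18°C, DA = 3000 + 120 × (-18) = 840 ft.
Site Q: ISA temp = 7°C, deviation -10°C, DA = 4000 + 120 × (-10) = 2800 ft.
Site Q is higher by 2800 − 840 = 1960 ft.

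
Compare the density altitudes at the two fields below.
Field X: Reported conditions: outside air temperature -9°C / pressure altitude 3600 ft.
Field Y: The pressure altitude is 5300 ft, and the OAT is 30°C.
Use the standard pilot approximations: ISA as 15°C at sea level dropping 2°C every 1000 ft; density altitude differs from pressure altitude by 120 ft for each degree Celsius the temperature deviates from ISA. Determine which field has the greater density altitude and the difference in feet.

Field Y by 6788 ft

Field X: ISA temp = 7.8°C, deviation -16.8°C, DA = 3600 + 120 × (-16.8) = 1584 ft.
Field Y: ISA temp = 4.4°C, deviation +25.6°C, DA = 5300 + 120 × 25.6 = 8372 ft.
Field Y is higher by 8372 − 1584 = 6788 ft.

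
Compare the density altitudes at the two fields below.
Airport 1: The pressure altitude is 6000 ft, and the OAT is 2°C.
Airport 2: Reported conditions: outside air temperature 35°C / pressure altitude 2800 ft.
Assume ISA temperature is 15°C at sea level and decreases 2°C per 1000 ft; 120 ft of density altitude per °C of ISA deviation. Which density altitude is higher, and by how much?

Airport 1: ISA temp = 3°C, deviation -1°C, DA = 6000 + 120 × (-1) = 5880 ft.
Airport 2: ISA temp = 9.4°C, deviation +25.6°C, DA = 2800 + 120 × 25.6 = 5872 ft.
Airport 1 is higher by 5880 − 5872 = 8 ft.

Airport 1 by 8 ft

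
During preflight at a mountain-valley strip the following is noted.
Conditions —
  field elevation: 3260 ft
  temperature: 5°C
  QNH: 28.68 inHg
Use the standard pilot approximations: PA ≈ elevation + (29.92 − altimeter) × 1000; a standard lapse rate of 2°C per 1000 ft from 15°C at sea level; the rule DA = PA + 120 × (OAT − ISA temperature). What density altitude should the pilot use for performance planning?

4380 ft

Pressure altitude = 3260 + (29.92 − 28.68) × 1000 = 3260 + (+1240) = 4500 ft.
ISA temperature at 4500 ft = 15 − 2 × (4500/1000) = 6°C.
ISA deviation = 5 − 6 = -1°C.
Density altitude = 4500 + 120 × (-1) = 4380 ft.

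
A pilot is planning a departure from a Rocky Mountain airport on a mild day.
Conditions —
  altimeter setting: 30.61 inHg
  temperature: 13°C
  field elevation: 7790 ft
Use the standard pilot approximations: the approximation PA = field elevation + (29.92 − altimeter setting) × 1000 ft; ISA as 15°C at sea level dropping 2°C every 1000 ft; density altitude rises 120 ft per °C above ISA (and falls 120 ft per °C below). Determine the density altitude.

Pressure altitude = 7790 + (29.92 − 30.61) × 1000 = 7790 + (-690) = 7100 ft.
ISA temperature at 7100 ft = 15 − 2 × (7100/1000) = 0.8°C.
ISA deviation = 13 − 0.8 = +12.2°C.
Density altitude = 7100 + 120 × (12.2) = 8564 ft.

8564 ft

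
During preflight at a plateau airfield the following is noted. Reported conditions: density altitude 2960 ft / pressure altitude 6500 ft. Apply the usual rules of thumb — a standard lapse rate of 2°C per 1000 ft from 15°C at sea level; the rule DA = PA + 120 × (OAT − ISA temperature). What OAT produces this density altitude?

Density altitude − pressure altitude = 2960 − 6500 = -3540 ft.
At 120 ft/°C that is an ISA deviation of -3540/120 = -29.5°C.
ISA temperature at 6500 ft = 15 − 2 × (6500/1000) = 2°C.
OAT = ISA + deviation = 2 + (-29.5) = -27.5°C.

-27.5°C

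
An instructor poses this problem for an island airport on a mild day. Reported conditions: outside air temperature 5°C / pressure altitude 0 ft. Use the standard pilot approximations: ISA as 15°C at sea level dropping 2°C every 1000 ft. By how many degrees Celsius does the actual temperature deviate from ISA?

ISA temperature at 0 ft = 15 − 2 × (0/1000) = 15°C.
Deviation = OAT − ISA = 5 − 15 = -10°C.

ISA-10°C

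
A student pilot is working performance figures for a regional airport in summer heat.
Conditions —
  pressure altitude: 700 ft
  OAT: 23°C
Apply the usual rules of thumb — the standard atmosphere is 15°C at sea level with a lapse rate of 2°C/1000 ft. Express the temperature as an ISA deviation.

ISA temperature at 700 ft = 15 − 2 × (700/1000) = 13.6°C.
Deviation = OAT − ISA = 23 − 13.6 = +9.4°C.

ISA+9.4°C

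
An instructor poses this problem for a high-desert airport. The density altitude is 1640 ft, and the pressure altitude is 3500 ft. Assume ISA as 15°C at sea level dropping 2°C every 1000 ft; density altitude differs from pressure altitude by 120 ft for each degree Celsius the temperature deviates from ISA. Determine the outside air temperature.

Density altitude − pressure altitude = 1640 − 3500 = -1860 ft.
At 120 ft/°C that is an ISA deviation of -1860/120 = -15.5°C.
ISA temperature at 3500 ft = 15 − 2 × (3500/1000) = 8°C.
OAT = ISA + deviation = 8 + (-15.5) = -7.5°C.

-7.5°C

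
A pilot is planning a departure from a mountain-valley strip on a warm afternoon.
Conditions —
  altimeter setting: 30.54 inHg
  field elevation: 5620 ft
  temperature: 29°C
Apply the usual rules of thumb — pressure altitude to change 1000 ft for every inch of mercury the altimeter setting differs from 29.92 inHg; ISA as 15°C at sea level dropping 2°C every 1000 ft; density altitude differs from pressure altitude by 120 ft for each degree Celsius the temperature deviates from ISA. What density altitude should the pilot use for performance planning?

7880 ft

Pressure altitude = 5620 + (29.92 − 30.54) × 1000 = 5620 + (-620) = 5000 ft.
ISA temperature at 5000 ft = 15 − 2 × (5000/1000) = 5°C.
ISA deviation = 29 − 5 = +24°C.
Density altitude = 5000 + 120 × (24) = 7880 ft.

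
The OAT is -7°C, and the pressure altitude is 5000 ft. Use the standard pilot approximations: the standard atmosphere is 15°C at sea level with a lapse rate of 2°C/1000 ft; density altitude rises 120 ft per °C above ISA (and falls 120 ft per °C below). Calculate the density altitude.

3560 ft

ISA temperature at 5000 ft = 15 − 2 × (5000/1000) = 5°C.
ISA deviation = -7 − 5 = -12°C.
Density altitude = 5000 + 120 × (-12) = 5000 + (-1440) = 3560 ft.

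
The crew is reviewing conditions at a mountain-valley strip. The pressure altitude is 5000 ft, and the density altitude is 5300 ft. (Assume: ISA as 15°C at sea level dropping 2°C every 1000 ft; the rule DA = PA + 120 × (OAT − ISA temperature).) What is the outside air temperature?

Density altitude − pressure altitude = 5300 − 5000 = +300 ft.
At 120 ft/°C that is an ISA deviation of 300/120 = +2.5°C.
ISA temperature at 5000 ft = 15 − 2 × (5000/1000) = 5°C.
OAT = ISA + deviation = 5 + (+2.5) = 7.5°C.

7.5°C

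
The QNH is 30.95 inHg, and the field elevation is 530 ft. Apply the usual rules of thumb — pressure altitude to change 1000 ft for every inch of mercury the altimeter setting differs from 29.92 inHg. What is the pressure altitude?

Pressure correction = (29.92 − 30.95) × 1000 = -1030 ft.
Pressure altitude = 530 + (-1030) = -500 ft.

-500 ft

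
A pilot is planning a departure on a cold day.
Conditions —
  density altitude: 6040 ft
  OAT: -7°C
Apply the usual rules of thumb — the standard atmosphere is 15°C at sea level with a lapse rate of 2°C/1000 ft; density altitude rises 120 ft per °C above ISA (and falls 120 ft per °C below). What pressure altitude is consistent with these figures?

DA = PA + 120 × (OAT − (15 − 2·PA/1000)) = PA + 120·OAT − 1800 + 0.24·PA = 1.24·PA + 120·OAT − 1800.
So 1.24·PA = 6040 − 120 × (-7) + 1800 = 8680.
PA = 8680 / 1.24 = 7000 ft.

7000 ft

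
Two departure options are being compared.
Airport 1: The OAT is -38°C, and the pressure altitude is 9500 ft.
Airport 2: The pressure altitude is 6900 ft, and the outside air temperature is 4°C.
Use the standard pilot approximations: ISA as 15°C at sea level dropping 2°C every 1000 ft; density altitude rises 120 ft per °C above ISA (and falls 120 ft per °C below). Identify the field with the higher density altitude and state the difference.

Airport 1: ISA temp = -4°C, deviation -34°C, DA = 9500 + 120 × (-34) = 5420 ft.
Airport 2: ISA temp = 1.2°C, deviation +2.8°C, DA = 6900 + 120 × 2.8 = 7236 ft.
Airport 2 is higher by 7236 − 5420 = 1816 ft.

Airport 2 by 1816 ft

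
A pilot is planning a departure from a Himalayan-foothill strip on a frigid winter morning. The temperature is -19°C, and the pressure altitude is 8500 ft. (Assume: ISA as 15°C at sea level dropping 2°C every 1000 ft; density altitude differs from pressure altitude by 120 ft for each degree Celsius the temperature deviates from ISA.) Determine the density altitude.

6460 ft

ISA temperature at 8500 ft = 15 − 2 × (8500/1000) = -2°C.
ISA deviation = -19 − (-2) = -17°C.
Density altitude = 8500 + 120 × (-17) = 8500 + (-2040) = 6460 ft.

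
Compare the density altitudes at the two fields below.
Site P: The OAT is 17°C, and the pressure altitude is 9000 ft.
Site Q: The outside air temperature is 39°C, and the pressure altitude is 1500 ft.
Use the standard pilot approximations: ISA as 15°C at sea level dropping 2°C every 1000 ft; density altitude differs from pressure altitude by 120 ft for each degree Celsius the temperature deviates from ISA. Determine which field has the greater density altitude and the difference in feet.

Site P: ISA temp = -3°C, deviation +20°C, DA = 9000 + 120 × 20 = 11400 ft.
Site Q: ISA temp = 12°C, deviation +27°C, DA = 1500 + 120 × 27 = 4740 ft.
Site P is higher by 11400 − 4740 = 6660 ft.

Site P by 6660 ft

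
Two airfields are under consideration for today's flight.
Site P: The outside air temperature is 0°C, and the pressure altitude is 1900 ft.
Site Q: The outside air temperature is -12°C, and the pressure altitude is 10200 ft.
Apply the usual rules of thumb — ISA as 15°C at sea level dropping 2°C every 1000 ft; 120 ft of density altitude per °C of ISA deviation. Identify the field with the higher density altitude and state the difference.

Site Q by 8852 ft

Site P: ISA temp = 11.2°C, deviation -11.2°C, DA = 1900 + 120 × (-11.2) = 556 ft.
Site Q: ISA temp = -5.4°C, deviation -6.6°C, DA = 10200 + 120 × (-6.6) = 9408 ft.
Site Q is higher by 9408 − 556 = 8852 ft.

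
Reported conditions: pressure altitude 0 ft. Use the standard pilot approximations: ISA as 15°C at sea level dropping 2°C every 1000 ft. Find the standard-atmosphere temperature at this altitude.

ISA temperature = 15 − 2 × (0/1000) = 15 − 0 = 15°C.

15°C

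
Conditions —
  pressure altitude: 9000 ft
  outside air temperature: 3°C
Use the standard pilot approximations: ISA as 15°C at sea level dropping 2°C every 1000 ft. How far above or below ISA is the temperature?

ISA temperature at 9000 ft = 15 − 2 × (9000/1000) = -3°C.
Deviation = OAT − ISA = 3 − (-3) = +6°C.

ISA+6°C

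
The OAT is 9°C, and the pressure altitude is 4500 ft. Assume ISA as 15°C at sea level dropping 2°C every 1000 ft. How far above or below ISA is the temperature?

ISA+3°C

ISA temperature at 4500 ft = 15 − 2 × (4500/1000) = 6°C.
Deviation = OAT − ISA = 9 − 6 = +3°C.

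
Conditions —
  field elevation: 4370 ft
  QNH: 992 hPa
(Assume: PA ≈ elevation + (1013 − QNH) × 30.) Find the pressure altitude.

5000 ft

Pressure correction = (1013 − 992) × 30 = +630 ft.
Pressure altitude = 4370 + (+630) = 5000 ft.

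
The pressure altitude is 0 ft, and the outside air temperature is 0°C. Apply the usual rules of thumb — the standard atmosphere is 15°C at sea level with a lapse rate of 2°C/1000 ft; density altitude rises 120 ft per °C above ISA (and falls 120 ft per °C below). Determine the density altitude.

-1800 ft

ISA temperature at 0 ft = 15 − 2 × (0/1000) = 15°C.
ISA deviation = 0 − 15 = -15°C.
Density altitude = 0 + 120 × (-15) = 0 + (-1800) = -1800 ft.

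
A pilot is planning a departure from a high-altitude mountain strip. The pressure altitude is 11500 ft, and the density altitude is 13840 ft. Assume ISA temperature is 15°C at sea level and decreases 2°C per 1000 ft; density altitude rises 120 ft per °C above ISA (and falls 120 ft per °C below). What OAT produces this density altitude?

11.5°C

Density altitude − pressure altitude = 13840 − 11500 = +2340 ft.
At 120 ft/°C that is an ISA deviation of 2340/120 = +19.5°C.
ISA temperature at 11500 ft = 15 − 2 × (11500/1000) = -8°C.
OAT = ISA + deviation = -8 + (+19.5) = 11.5°C.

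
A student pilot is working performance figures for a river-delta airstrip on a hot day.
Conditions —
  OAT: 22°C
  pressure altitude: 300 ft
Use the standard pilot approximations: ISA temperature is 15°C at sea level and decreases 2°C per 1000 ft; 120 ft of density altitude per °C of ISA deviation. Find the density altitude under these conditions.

1212 ft

ISA temperature at 300 ft = 15 − 2 × (300/1000) = 14.4°C.
ISA deviation = 22 − 14.4 = +7.6°C.
Density altitude = 300 + 120 × (7.6) = 300 + (+912) = 1212 ft.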